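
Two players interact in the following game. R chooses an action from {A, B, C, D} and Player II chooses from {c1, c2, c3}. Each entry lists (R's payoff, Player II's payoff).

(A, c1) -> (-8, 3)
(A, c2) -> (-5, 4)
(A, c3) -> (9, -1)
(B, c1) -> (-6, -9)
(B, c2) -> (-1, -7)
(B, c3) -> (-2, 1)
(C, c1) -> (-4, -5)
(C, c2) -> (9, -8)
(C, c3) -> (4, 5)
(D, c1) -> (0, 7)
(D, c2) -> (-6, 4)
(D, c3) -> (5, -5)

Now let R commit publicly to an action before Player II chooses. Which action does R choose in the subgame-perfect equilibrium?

Solve by backward induction (R leads).
- A: BR = c2, leader payoff -5.
- B: BR = c3, leader payoff -2.
- C: BR = c3, leader payoff 4.
- D: BR = c1, leader payoff 0.
Maximizing over -5, -2, 4, 0, R chooses C. Subgame-perfect outcome: (C, c3) with payoffs (4, 5).

C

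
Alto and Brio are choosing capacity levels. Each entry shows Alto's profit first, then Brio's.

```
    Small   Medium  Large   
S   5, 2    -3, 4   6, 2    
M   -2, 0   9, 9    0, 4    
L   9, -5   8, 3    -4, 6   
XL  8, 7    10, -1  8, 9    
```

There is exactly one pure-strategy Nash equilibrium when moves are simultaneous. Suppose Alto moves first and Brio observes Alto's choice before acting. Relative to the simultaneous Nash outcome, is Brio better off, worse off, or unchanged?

unchanged

Work backward from Brio's decision.
- S: BR = Medium, leader payoff -3.
- M: BR = Medium, leader payoff 9.
- L: BR = Large, leader payoff -4.
- XL: BR = Large, leader payoff 8.
Maximizing over -3, 9, -4, 8, Alto chooses M. Subgame-perfect outcome: (M, Medium) with payoffs (9, 9).
Under simultaneous play:
Alto's best replies: Small→L; Medium→XL; Large→XL.
Brio's best replies: S→Medium; M→Medium; L→Large; XL→Large.
The unique mutual best reply is (XL, Large), giving (8, 9).
Brio earns 9 sequentially versus 9 at the Nash outcome: unchanged.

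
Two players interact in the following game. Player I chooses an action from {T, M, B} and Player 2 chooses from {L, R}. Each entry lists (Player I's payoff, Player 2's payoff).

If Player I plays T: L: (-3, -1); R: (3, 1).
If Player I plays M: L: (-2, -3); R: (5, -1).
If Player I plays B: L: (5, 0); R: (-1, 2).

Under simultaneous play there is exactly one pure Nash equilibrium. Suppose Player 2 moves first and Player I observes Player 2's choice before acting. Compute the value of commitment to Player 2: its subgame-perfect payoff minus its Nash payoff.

1

Work backward from Player I's decision.
- L: BR = B, leader payoff 0.
- R: BR = M, leader payoff -1.
Among 0, -1, the best is 0 at L. Subgame-perfect outcome: (B, L) with payoffs (5, 0).
Under simultaneous play:
Player I's best replies: L→B; R→M.
Player 2's best replies: T→R; M→R; B→R.
The unique mutual best reply is (M, R), giving (5, -1).
Player 2's commitment gain: 0 − -1 = 1.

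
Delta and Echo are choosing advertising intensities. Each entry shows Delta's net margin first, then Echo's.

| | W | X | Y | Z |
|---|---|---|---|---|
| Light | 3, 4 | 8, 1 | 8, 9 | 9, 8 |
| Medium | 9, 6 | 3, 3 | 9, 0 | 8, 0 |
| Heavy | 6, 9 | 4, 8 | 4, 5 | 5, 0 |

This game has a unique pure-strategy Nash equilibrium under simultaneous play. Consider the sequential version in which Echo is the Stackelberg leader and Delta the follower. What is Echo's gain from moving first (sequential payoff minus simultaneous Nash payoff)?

2

Solve by backward induction (Echo leads).
- W: Delta compares 3, 9, 6 and picks Medium; Echo would get 6.
- X: Delta compares 8, 3, 4 and picks Light; Echo would get 1.
- Y: Delta compares 8, 9, 4 and picks Medium; Echo would get 0.
- Z: Delta compares 9, 8, 5 and picks Light; Echo would get 8.
Echo's induced payoffs are 6, 1, 0, 8, so Echo commits to Z. Subgame-perfect outcome: (Light, Z) with payoffs (9, 8).
Now find the simultaneous Nash equilibrium.
Delta's best replies: W→Medium; X→Light; Y→Medium; Z→Light.
Echo's best replies: Light→Y; Medium→W; Heavy→W.
The unique mutual best reply is (Medium, W), giving (9, 6).
Echo's commitment gain: 8 − 6 = 2.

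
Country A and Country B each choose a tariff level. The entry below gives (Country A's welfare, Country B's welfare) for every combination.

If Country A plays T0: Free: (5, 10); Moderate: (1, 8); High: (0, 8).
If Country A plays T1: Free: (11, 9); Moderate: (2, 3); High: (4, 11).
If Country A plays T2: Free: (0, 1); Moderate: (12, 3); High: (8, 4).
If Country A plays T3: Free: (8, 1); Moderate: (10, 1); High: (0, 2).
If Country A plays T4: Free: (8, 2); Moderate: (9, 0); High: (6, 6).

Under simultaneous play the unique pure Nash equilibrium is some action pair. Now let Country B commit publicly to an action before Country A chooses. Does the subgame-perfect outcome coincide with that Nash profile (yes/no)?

Solve by backward induction (Country B leads).
- Free → Country A plays T1 (best of 5, 11, 0, 8, 8); Country B gets 9.
- Moderate → Country A plays T2 (best of 1, 2, 12, 10, 9); Country B gets 3.
- High → Country A plays T2 (best of 0, 4, 8, 0, 6); Country B gets 4.
Maximizing over 9, 3, 4, Country B chooses Free. Subgame-perfect outcome: (T1, Free) with payoffs (11, 9).
Now find the simultaneous Nash equilibrium.
Country A's best replies: Free→T1; Moderate→T2; High→T2.
Country B's best replies: T0→Free; T1→High; T2→High; T3→High; T4→High.
The unique mutual best reply is (T2, High), giving (8, 4).
Sequential outcome (T1, Free) differs from the Nash profile (T2, High).

no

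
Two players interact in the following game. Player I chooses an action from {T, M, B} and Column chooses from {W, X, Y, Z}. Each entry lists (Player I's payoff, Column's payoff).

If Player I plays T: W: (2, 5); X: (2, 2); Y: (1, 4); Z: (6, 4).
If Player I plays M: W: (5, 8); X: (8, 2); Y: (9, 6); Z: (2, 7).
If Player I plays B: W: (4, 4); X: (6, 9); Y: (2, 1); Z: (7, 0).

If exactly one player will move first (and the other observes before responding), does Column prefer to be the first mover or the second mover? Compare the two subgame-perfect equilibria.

second

If Player I leads: Column's best replies are T→W, M→W, B→X; Player I's induced payoffs 2, 5, 6; outcome (B, X), payoffs (6, 9).
If Column leads: Player I's best replies are W→M, X→M, Y→M, Z→B; Column's induced payoffs 8, 2, 6, 0; outcome (M, W), payoffs (5, 8).
Column gets 8 moving first and 9 moving second, so Column prefers to move second.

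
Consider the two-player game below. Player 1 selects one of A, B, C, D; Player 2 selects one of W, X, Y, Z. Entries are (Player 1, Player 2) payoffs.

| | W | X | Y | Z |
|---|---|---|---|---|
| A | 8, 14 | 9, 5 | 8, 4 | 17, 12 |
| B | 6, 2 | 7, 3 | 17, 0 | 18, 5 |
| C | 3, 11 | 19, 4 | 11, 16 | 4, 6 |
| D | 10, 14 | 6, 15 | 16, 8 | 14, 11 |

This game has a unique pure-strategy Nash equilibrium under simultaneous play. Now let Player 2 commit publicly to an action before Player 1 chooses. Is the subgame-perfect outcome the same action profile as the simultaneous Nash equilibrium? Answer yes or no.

Work backward from Player 1's decision.
- W: Player 1 compares 8, 6, 3, 10 and picks D; Player 2 would get 14.
- X: Player 1 compares 9, 7, 19, 6 and picks C; Player 2 would get 4.
- Y: Player 1 compares 8, 17, 11, 16 and picks B; Player 2 would get 0.
- Z: Player 1 compares 17, 18, 4, 14 and picks B; Player 2 would get 5.
Maximizing over 14, 4, 0, 5, Player 2 chooses W. Subgame-perfect outcome: (D, W) with payoffs (10, 14).
Under simultaneous play:
Player 1's best replies: W→D; X→C; Y→B; Z→B.
Player 2's best replies: A→W; B→Z; C→Y; D→X.
The unique mutual best reply is (B, Z), giving (18, 5).
Sequential outcome (D, W) differs from the Nash profile (B, Z).

no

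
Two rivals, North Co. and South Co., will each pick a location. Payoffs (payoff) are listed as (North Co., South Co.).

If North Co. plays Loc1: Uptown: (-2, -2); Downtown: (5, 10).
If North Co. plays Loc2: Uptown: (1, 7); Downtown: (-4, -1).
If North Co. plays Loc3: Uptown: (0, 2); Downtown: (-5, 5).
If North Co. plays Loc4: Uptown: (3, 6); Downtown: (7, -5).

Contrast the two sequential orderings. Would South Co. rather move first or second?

If North Co. leads: South Co.'s best replies are Loc1→Downtown, Loc2→Uptown, Loc3→Downtown, Loc4→Uptown; North Co.'s induced payoffs 5, 1, -5, 3; outcome (Loc1, Downtown), payoffs (5, 10).
If South Co. leads: North Co.'s best replies are Uptown→Loc4, Downtown→Loc4; South Co.'s induced payoffs 6, -5; outcome (Loc4, Uptown), payoffs (3, 6).
South Co. gets 6 moving first and 10 moving second, so South Co. prefers to move second.

second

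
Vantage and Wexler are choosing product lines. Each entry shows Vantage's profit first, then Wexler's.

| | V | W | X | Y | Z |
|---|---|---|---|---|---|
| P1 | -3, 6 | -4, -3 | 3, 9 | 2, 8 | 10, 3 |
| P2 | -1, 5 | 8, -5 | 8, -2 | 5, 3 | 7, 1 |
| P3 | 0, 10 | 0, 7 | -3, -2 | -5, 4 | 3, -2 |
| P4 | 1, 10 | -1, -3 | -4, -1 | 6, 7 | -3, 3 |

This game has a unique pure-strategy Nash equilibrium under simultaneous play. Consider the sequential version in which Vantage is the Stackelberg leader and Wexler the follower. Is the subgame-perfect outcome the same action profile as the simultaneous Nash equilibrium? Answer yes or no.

Solve by backward induction (Vantage leads).
- P1 → Wexler plays X (best of 6, -3, 9, 8, 3); Vantage gets 3.
- P2 → Wexler plays V (best of 5, -5, -2, 3, 1); Vantage gets -1.
- P3 → Wexler plays V (best of 10, 7, -2, 4, -2); Vantage gets 0.
- P4 → Wexler plays V (best of 10, -3, -1, 7, 3); Vantage gets 1.
Vantage's induced payoffs are 3, -1, 0, 1, so Vantage commits to P1. Subgame-perfect outcome: (P1, X) with payoffs (3, 9).
For the simultaneous game, intersect best replies.
Vantage's best replies: V→P4; W→P2; X→P2; Y→P4; Z→P1.
Wexler's best replies: P1→X; P2→V; P3→V; P4→V.
Only (P4, V) has each player best-responding; Nash payoffs (1, 10).
Sequential outcome (P1, X) differs from the Nash profile (P4, V).

no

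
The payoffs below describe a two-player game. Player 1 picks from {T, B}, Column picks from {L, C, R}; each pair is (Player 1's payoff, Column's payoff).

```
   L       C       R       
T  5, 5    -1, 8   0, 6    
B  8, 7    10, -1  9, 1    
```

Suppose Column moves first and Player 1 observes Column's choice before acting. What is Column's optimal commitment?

Solve by backward induction (Column leads).
- L → Player 1 plays B (best of 5, 8); Column gets 7.
- C → Player 1 plays B (best of -1, 10); Column gets -1.
- R → Player 1 plays B (best of 0, 9); Column gets 1.
Among 7, -1, 1, the best is 7 at L. Subgame-perfect outcome: (B, L) with payoffs (8, 7).

L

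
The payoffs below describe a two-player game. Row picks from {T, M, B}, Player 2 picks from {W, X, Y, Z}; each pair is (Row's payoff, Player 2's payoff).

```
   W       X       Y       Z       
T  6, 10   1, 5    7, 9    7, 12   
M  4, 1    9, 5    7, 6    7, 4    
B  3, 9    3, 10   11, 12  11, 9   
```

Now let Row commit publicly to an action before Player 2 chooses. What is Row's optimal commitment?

B

Player 2 best-responds to each possible Row move:
- T: BR = Z, leader payoff 7.
- M: BR = Y, leader payoff 7.
- B: BR = Y, leader payoff 11.
Row's induced payoffs are 7, 7, 11, so Row commits to B. Subgame-perfect outcome: (B, Y) with payoffs (11, 12).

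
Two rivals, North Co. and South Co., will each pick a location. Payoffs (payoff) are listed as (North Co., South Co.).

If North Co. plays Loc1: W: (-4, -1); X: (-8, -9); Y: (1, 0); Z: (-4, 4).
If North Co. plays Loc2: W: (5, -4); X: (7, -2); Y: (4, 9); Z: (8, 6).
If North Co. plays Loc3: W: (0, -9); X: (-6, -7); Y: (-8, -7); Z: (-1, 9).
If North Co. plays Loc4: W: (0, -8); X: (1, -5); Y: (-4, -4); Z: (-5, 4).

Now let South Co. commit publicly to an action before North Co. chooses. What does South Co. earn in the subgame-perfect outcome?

9

North Co. best-responds to each possible South Co. move:
- W → North Co. plays Loc2 (best of -4, 5, 0, 0); South Co. gets -4.
- X → North Co. plays Loc2 (best of -8, 7, -6, 1); South Co. gets -2.
- Y → North Co. plays Loc2 (best of 1, 4, -8, -4); South Co. gets 9.
- Z → North Co. plays Loc2 (best of -4, 8, -1, -5); South Co. gets 6.
Maximizing over -4, -2, 9, 6, South Co. chooses Y. Subgame-perfect outcome: (Loc2, Y) with payoffs (4, 9).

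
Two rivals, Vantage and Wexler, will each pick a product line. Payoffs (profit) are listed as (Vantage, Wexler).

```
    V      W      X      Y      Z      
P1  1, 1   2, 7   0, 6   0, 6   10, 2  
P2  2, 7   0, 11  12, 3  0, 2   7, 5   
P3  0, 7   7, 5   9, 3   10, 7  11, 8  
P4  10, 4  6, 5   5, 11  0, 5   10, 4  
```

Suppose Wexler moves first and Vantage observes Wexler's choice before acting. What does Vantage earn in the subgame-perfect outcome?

11

Solve by backward induction (Wexler leads).
- V → Vantage plays P4 (best of 1, 2, 0, 10); Wexler gets 4.
- W → Vantage plays P3 (best of 2, 0, 7, 6); Wexler gets 5.
- X → Vantage plays P2 (best of 0, 12, 9, 5); Wexler gets 3.
- Y → Vantage plays P3 (best of 0, 0, 10, 0); Wexler gets 7.
- Z → Vantage plays P3 (best of 10, 7, 11, 10); Wexler gets 8.
Wexler's induced payoffs are 4, 5, 3, 7, 8, so Wexler commits to Z. Subgame-perfect outcome: (P3, Z) with payoffs (11, 8).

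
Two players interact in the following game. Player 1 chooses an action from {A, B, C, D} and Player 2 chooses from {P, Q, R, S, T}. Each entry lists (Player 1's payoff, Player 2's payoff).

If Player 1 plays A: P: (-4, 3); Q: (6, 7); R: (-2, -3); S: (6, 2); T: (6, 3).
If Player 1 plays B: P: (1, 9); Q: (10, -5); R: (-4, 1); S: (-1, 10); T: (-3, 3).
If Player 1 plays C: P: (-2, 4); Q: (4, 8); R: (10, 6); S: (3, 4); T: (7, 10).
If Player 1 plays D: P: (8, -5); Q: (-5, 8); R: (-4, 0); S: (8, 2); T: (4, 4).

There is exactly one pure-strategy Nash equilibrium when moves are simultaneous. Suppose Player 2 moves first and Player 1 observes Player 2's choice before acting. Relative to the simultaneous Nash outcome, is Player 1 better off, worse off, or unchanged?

Solve by backward induction (Player 2 leads).
- P → Player 1 plays D (best of -4, 1, -2, 8); Player 2 gets -5.
- Q → Player 1 plays B (best of 6, 10, 4, -5); Player 2 gets -5.
- R → Player 1 plays C (best of -2, -4, 10, -4); Player 2 gets 6.
- S → Player 1 plays D (best of 6, -1, 3, 8); Player 2 gets 2.
- T → Player 1 plays C (best of 6, -3, 7, 4); Player 2 gets 10.
Maximizing over -5, -5, 6, 2, 10, Player 2 chooses T. Subgame-perfect outcome: (C, T) with payoffs (7, 10).
For the simultaneous game, intersect best replies.
Player 1's best replies: P→D; Q→B; R→C; S→D; T→C.
Player 2's best replies: A→Q; B→S; C→T; D→Q.
The unique mutual best reply is (C, T), giving (7, 10).
Player 1 earns 7 sequentially versus 7 at the Nash outcome: unchanged.

unchanged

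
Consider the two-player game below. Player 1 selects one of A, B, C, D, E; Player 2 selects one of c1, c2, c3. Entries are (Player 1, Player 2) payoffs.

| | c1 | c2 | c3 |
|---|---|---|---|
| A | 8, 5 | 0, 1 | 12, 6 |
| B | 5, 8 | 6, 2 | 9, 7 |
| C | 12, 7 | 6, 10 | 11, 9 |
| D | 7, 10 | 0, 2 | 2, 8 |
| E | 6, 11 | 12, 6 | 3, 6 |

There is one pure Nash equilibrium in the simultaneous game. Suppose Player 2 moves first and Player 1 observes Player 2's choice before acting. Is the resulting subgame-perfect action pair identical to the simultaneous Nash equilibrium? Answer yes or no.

Solve by backward induction (Player 2 leads).
- c1: BR = C, leader payoff 7.
- c2: BR = E, leader payoff 6.
- c3: BR = A, leader payoff 6.
Among 7, 6, 6, the best is 7 at c1. Subgame-perfect outcome: (C, c1) with payoffs (12, 7).
Now find the simultaneous Nash equilibrium.
Player 1's best replies: c1→C; c2→E; c3→A.
Player 2's best replies: A→c3; B→c1; C→c2; D→c1; E→c1.
Only (A, c3) has each player best-responding; Nash payoffs (12, 6).
Sequential outcome (C, c1) differs from the Nash profile (A, c3).

no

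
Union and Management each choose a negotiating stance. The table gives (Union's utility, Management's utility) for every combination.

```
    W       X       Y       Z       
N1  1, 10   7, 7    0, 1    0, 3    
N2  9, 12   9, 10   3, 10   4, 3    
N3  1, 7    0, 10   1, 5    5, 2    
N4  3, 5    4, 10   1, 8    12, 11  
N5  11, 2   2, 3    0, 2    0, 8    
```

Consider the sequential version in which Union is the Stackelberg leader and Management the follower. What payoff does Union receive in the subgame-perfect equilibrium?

Solve by backward induction (Union leads).
- N1: Management compares 10, 7, 1, 3 and picks W; Union would get 1.
- N2: Management compares 12, 10, 10, 3 and picks W; Union would get 9.
- N3: Management compares 7, 10, 5, 2 and picks X; Union would get 0.
- N4: Management compares 5, 10, 8, 11 and picks Z; Union would get 12.
- N5: Management compares 2, 3, 2, 8 and picks Z; Union would get 0.
Maximizing over 1, 9, 0, 12, 0, Union chooses N4. Subgame-perfect outcome: (N4, Z) with payoffs (12, 11).

12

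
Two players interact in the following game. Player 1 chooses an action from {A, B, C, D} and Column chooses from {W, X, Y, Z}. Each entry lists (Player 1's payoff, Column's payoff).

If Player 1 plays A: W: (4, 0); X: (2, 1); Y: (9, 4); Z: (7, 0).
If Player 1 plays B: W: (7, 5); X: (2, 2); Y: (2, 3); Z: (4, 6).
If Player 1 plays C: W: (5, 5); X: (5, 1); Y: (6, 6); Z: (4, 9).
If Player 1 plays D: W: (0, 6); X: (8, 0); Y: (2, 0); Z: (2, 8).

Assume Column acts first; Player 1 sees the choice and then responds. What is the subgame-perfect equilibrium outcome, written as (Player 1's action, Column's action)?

(B, W)

Player 1 best-responds to each possible Column move:
- W: Player 1 compares 4, 7, 5, 0 and picks B; Column would get 5.
- X: Player 1 compares 2, 2, 5, 8 and picks D; Column would get 0.
- Y: Player 1 compares 9, 2, 6, 2 and picks A; Column would get 4.
- Z: Player 1 compares 7, 4, 4, 2 and picks A; Column would get 0.
Column's induced payoffs are 5, 0, 4, 0, so Column commits to W. Subgame-perfect outcome: (B, W) with payoffs (7, 5).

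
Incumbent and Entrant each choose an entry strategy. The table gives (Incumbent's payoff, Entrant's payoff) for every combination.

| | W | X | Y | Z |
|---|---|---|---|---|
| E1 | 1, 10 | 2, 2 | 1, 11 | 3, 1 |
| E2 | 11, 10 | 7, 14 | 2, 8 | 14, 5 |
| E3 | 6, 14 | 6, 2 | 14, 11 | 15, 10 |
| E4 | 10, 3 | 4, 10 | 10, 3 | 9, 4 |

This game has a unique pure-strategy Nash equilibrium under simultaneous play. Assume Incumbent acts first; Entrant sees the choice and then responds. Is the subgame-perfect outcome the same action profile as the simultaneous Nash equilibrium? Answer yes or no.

Work backward from Entrant's decision.
- E1: Entrant compares 10, 2, 11, 1 and picks Y; Incumbent would get 1.
- E2: Entrant compares 10, 14, 8, 5 and picks X; Incumbent would get 7.
- E3: Entrant compares 14, 2, 11, 10 and picks W; Incumbent would get 6.
- E4: Entrant compares 3, 10, 3, 4 and picks X; Incumbent would get 4.
Maximizing over 1, 7, 6, 4, Incumbent chooses E2. Subgame-perfect outcome: (E2, X) with payoffs (7, 14).
For the simultaneous game, intersect best replies.
Incumbent's best replies: W→E2; X→E2; Y→E3; Z→E3.
Entrant's best replies: E1→Y; E2→X; E3→W; E4→X.
The unique mutual best reply is (E2, X), giving (7, 14).
Sequential outcome (E2, X) coincides with the Nash profile (E2, X).

yes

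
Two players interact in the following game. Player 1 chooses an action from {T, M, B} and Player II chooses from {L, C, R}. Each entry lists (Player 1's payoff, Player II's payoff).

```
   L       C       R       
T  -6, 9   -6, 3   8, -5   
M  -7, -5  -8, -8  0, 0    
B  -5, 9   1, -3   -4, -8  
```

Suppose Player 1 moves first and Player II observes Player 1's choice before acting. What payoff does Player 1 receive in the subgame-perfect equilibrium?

Player II best-responds to each possible Player 1 move:
- T: BR = L, leader payoff -6.
- M: BR = R, leader payoff 0.
- B: BR = L, leader payoff -5.
Among -6, 0, -5, the best is 0 at M. Subgame-perfect outcome: (M, R) with payoffs (0, 0).

0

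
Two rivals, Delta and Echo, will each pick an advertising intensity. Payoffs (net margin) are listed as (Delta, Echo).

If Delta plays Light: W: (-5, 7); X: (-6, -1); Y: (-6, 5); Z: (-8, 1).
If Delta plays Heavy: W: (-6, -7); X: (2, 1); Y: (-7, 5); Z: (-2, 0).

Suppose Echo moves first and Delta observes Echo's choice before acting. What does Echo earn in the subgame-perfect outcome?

7

Delta best-responds to each possible Echo move:
- W → Delta plays Light (best of -5, -6); Echo gets 7.
- X → Delta plays Heavy (best of -6, 2); Echo gets 1.
- Y → Delta plays Light (best of -6, -7); Echo gets 5.
- Z → Delta plays Heavy (best of -8, -2); Echo gets 0.
Among 7, 1, 5, 0, the best is 7 at W. Subgame-perfect outcome: (Light, W) with payoffs (-5, 7).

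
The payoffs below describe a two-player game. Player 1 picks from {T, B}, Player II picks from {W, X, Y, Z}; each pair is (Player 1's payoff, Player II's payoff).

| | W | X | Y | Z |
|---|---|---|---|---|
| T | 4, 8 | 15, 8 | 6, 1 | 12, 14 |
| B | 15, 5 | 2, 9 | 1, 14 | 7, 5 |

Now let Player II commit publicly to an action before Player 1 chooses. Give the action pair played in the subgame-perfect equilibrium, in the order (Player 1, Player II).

Backward induction with Player II moving first.
- W → Player 1 plays B (best of 4, 15); Player II gets 5.
- X → Player 1 plays T (best of 15, 2); Player II gets 8.
- Y → Player 1 plays T (best of 6, 1); Player II gets 1.
- Z → Player 1 plays T (best of 12, 7); Player II gets 14.
Player II's induced payoffs are 5, 8, 1, 14, so Player II commits to Z. Subgame-perfect outcome: (T, Z) with payoffs (12, 14).

(T, Z)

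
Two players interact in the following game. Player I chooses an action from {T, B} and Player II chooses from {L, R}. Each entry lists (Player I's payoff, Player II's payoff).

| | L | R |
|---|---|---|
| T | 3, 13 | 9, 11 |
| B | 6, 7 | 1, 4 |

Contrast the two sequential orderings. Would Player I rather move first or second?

second

If Player I leads: Player II's best replies are T→L, B→L; Player I's induced payoffs 3, 6; outcome (B, L), payoffs (6, 7).
If Player II leads: Player I's best replies are L→B, R→T; Player II's induced payoffs 7, 11; outcome (T, R), payoffs (9, 11).
Player I gets 6 moving first and 9 moving second, so Player I prefers to move second.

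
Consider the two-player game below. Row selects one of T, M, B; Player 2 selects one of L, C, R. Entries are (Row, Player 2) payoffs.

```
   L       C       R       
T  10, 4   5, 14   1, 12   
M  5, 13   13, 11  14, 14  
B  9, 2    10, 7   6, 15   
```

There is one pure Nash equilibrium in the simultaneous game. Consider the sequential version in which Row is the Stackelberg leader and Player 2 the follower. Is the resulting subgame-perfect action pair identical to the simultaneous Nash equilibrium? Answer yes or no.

Work backward from Player 2's decision.
- T → Player 2 plays C (best of 4, 14, 12); Row gets 5.
- M → Player 2 plays R (best of 13, 11, 14); Row gets 14.
- B → Player 2 plays R (best of 2, 7, 15); Row gets 6.
Maximizing over 5, 14, 6, Row chooses M. Subgame-perfect outcome: (M, R) with payoffs (14, 14).
For the simultaneous game, intersect best replies.
Row's best replies: L→T; C→M; R→M.
Player 2's best replies: T→C; M→R; B→R.
The unique mutual best reply is (M, R), giving (14, 14).
Sequential outcome (M, R) coincides with the Nash profile (M, R).

yes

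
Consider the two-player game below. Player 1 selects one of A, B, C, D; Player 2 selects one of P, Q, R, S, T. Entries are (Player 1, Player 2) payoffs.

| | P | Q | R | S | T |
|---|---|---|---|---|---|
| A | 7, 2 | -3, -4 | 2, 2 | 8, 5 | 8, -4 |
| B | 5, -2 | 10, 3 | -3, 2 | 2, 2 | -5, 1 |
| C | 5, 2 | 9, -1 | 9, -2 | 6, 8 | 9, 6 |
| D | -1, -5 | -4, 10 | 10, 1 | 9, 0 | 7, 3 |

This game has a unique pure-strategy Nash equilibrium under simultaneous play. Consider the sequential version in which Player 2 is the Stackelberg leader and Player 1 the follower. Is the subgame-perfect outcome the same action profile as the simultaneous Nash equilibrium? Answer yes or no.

Player 1 best-responds to each possible Player 2 move:
- P → Player 1 plays A (best of 7, 5, 5, -1); Player 2 gets 2.
- Q → Player 1 plays B (best of -3, 10, 9, -4); Player 2 gets 3.
- R → Player 1 plays D (best of 2, -3, 9, 10); Player 2 gets 1.
- S → Player 1 plays D (best of 8, 2, 6, 9); Player 2 gets 0.
- T → Player 1 plays C (best of 8, -5, 9, 7); Player 2 gets 6.
Among 2, 3, 1, 0, 6, the best is 6 at T. Subgame-perfect outcome: (C, T) with payoffs (9, 6).
Under simultaneous play:
Player 1's best replies: P→A; Q→B; R→D; S→D; T→C.
Player 2's best replies: A→S; B→Q; C→S; D→Q.
The unique mutual best reply is (B, Q), giving (10, 3).
Sequential outcome (C, T) differs from the Nash profile (B, Q).

no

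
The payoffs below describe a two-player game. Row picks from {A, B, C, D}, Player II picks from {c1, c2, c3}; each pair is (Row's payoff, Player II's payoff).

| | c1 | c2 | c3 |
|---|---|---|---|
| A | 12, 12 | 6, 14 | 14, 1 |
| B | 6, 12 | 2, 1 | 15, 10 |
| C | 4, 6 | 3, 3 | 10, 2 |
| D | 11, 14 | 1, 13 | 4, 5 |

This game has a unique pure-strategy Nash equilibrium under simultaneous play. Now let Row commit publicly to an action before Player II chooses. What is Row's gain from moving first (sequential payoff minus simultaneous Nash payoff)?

5

Work backward from Player II's decision.
- A: Player II compares 12, 14, 1 and picks c2; Row would get 6.
- B: Player II compares 12, 1, 10 and picks c1; Row would get 6.
- C: Player II compares 6, 3, 2 and picks c1; Row would get 4.
- D: Player II compares 14, 13, 5 and picks c1; Row would get 11.
Among 6, 6, 4, 11, the best is 11 at D. Subgame-perfect outcome: (D, c1) with payoffs (11, 14).
For the simultaneous game, intersect best replies.
Row's best replies: c1→A; c2→A; c3→B.
Player II's best replies: A→c2; B→c1; C→c1; D→c1.
Only (A, c2) has each player best-responding; Nash payoffs (6, 14).
Row's commitment gain: 11 − 6 = 5.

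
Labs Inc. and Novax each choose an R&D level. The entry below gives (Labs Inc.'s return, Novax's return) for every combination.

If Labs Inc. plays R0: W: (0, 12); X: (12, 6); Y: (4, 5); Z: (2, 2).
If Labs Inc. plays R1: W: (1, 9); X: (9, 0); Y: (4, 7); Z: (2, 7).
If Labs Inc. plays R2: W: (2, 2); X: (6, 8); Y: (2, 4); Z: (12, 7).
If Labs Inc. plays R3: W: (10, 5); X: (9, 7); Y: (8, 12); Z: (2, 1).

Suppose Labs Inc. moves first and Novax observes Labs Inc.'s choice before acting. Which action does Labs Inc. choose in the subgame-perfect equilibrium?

R3

Solve by backward induction (Labs Inc. leads).
- R0: Novax compares 12, 6, 5, 2 and picks W; Labs Inc. would get 0.
- R1: Novax compares 9, 0, 7, 7 and picks W; Labs Inc. would get 1.
- R2: Novax compares 2, 8, 4, 7 and picks X; Labs Inc. would get 6.
- R3: Novax compares 5, 7, 12, 1 and picks Y; Labs Inc. would get 8.
Labs Inc.'s induced payoffs are 0, 1, 6, 8, so Labs Inc. commits to R3. Subgame-perfect outcome: (R3, Y) with payoffs (8, 12).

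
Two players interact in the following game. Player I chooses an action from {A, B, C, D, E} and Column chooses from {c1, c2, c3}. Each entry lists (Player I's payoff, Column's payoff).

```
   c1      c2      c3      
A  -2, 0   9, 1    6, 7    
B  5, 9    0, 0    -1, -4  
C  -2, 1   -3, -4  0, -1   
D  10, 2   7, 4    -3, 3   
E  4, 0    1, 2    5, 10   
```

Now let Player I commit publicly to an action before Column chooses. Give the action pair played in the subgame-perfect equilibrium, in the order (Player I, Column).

Column best-responds to each possible Player I move:
- A: BR = c3, leader payoff 6.
- B: BR = c1, leader payoff 5.
- C: BR = c1, leader payoff -2.
- D: BR = c2, leader payoff 7.
- E: BR = c3, leader payoff 5.
Player I's induced payoffs are 6, 5, -2, 7, 5, so Player I commits to D. Subgame-perfect outcome: (D, c2) with payoffs (7, 4).

(D, c2)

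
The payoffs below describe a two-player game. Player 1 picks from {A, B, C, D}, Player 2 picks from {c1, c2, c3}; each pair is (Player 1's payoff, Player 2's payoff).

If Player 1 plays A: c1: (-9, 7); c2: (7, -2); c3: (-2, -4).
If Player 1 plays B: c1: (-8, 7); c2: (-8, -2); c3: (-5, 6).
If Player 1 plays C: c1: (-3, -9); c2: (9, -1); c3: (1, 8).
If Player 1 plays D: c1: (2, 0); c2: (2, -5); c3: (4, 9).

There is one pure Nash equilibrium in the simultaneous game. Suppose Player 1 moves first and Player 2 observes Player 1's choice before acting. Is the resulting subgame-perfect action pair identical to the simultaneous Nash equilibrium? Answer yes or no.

Solve by backward induction (Player 1 leads).
- A → Player 2 plays c1 (best of 7, -2, -4); Player 1 gets -9.
- B → Player 2 plays c1 (best of 7, -2, 6); Player 1 gets -8.
- C → Player 2 plays c3 (best of -9, -1, 8); Player 1 gets 1.
- D → Player 2 plays c3 (best of 0, -5, 9); Player 1 gets 4.
Maximizing over -9, -8, 1, 4, Player 1 chooses D. Subgame-perfect outcome: (D, c3) with payoffs (4, 9).
Now find the simultaneous Nash equilibrium.
Player 1's best replies: c1→D; c2→C; c3→D.
Player 2's best replies: A→c1; B→c1; C→c3; D→c3.
Only (D, c3) has each player best-responding; Nash payoffs (4, 9).
Sequential outcome (D, c3) coincides with the Nash profile (D, c3).

yes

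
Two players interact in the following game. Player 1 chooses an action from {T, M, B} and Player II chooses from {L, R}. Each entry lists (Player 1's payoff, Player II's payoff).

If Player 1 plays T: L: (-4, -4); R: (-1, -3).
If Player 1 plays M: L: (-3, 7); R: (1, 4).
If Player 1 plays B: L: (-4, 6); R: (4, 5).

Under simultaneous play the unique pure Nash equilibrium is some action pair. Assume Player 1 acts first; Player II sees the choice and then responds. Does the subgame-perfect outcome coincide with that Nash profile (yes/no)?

no

Backward induction with Player 1 moving first.
- T → Player II plays R (best of -4, -3); Player 1 gets -1.
- M → Player II plays L (best of 7, 4); Player 1 gets -3.
- B → Player II plays L (best of 6, 5); Player 1 gets -4.
Player 1's induced payoffs are -1, -3, -4, so Player 1 commits to T. Subgame-perfect outcome: (T, R) with payoffs (-1, -3).
For the simultaneous game, intersect best replies.
Player 1's best replies: L→M; R→B.
Player II's best replies: T→R; M→L; B→L.
The unique mutual best reply is (M, L), giving (-3, 7).
Sequential outcome (T, R) differs from the Nash profile (M, L).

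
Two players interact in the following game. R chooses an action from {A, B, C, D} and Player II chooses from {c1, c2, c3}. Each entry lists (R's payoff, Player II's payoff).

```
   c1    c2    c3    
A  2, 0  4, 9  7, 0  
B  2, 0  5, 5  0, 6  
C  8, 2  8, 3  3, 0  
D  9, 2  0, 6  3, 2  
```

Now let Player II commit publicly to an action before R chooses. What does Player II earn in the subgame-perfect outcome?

Work backward from R's decision.
- c1 → R plays D (best of 2, 2, 8, 9); Player II gets 2.
- c2 → R plays C (best of 4, 5, 8, 0); Player II gets 3.
- c3 → R plays A (best of 7, 0, 3, 3); Player II gets 0.
Player II's induced payoffs are 2, 3, 0, so Player II commits to c2. Subgame-perfect outcome: (C, c2) with payoffs (8, 3).

3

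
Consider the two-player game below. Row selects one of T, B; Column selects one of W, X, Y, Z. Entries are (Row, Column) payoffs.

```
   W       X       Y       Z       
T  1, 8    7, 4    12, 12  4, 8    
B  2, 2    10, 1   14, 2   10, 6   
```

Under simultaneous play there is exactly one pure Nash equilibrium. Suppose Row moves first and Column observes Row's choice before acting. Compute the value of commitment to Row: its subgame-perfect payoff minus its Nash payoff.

Column best-responds to each possible Row move:
- T: Column compares 8, 4, 12, 8 and picks Y; Row would get 12.
- B: Column compares 2, 1, 2, 6 and picks Z; Row would get 10.
Row's induced payoffs are 12, 10, so Row commits to T. Subgame-perfect outcome: (T, Y) with payoffs (12, 12).
Under simultaneous play:
Row's best replies: W→B; X→B; Y→B; Z→B.
Column's best replies: T→Y; B→Z.
The unique mutual best reply is (B, Z), giving (10, 6).
Row's commitment gain: 12 − 10 = 2.

2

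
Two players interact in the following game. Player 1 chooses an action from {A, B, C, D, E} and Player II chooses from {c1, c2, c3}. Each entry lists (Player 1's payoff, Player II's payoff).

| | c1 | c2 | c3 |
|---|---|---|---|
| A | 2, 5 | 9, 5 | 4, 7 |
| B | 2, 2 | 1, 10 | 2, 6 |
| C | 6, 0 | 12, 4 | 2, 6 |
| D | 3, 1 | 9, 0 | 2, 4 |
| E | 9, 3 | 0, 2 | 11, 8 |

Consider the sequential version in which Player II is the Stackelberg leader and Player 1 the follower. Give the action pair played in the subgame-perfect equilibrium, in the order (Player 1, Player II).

(E, c3)

Work backward from Player 1's decision.
- c1: Player 1 compares 2, 2, 6, 3, 9 and picks E; Player II would get 3.
- c2: Player 1 compares 9, 1, 12, 9, 0 and picks C; Player II would get 4.
- c3: Player 1 compares 4, 2, 2, 2, 11 and picks E; Player II would get 8.
Player II's induced payoffs are 3, 4, 8, so Player II commits to c3. Subgame-perfect outcome: (E, c3) with payoffs (11, 8).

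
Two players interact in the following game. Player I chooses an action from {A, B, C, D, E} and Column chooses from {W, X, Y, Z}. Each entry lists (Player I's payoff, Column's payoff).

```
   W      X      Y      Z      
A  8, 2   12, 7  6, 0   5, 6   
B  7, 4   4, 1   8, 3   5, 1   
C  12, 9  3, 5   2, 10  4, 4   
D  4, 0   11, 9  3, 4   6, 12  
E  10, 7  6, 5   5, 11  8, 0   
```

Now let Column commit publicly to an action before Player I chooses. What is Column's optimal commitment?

W

Backward induction with Column moving first.
- W: Player I compares 8, 7, 12, 4, 10 and picks C; Column would get 9.
- X: Player I compares 12, 4, 3, 11, 6 and picks A; Column would get 7.
- Y: Player I compares 6, 8, 2, 3, 5 and picks B; Column would get 3.
- Z: Player I compares 5, 5, 4, 6, 8 and picks E; Column would get 0.
Column's induced payoffs are 9, 7, 3, 0, so Column commits to W. Subgame-perfect outcome: (C, W) with payoffs (12, 9).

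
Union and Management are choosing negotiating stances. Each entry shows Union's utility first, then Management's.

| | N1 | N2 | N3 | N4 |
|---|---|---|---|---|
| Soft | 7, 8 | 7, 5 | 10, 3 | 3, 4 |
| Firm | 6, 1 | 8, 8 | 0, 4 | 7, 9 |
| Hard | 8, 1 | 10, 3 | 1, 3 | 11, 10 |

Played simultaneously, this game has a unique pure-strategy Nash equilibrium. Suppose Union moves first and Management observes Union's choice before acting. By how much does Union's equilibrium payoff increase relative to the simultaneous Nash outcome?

Work backward from Management's decision.
- Soft: BR = N1, leader payoff 7.
- Firm: BR = N4, leader payoff 7.
- Hard: BR = N4, leader payoff 11.
Maximizing over 7, 7, 11, Union chooses Hard. Subgame-perfect outcome: (Hard, N4) with payoffs (11, 10).
Under simultaneous play:
Union's best replies: N1→Hard; N2→Hard; N3→Soft; N4→Hard.
Management's best replies: Soft→N1; Firm→N4; Hard→N4.
The unique mutual best reply is (Hard, N4), giving (11, 10).
Union's commitment gain: 11 − 11 = 0.

0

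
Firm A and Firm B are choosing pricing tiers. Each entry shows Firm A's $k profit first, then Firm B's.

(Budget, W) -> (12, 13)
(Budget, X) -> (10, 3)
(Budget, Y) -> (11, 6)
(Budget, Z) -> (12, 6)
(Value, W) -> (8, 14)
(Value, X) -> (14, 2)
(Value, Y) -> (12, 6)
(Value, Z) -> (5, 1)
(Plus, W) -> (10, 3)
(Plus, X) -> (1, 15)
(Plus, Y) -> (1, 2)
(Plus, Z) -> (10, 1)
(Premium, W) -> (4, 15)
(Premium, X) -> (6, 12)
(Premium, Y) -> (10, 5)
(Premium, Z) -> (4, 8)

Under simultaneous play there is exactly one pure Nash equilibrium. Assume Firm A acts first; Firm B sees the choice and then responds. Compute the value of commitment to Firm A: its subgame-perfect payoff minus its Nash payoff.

0

Backward induction with Firm A moving first.
- Budget: Firm B compares 13, 3, 6, 6 and picks W; Firm A would get 12.
- Value: Firm B compares 14, 2, 6, 1 and picks W; Firm A would get 8.
- Plus: Firm B compares 3, 15, 2, 1 and picks X; Firm A would get 1.
- Premium: Firm B compares 15, 12, 5, 8 and picks W; Firm A would get 4.
Firm A's induced payoffs are 12, 8, 1, 4, so Firm A commits to Budget. Subgame-perfect outcome: (Budget, W) with payoffs (12, 13).
Now find the simultaneous Nash equilibrium.
Firm A's best replies: W→Budget; X→Value; Y→Value; Z→Budget.
Firm B's best replies: Budget→W; Value→W; Plus→X; Premium→W.
The unique mutual best reply is (Budget, W), giving (12, 13).
Firm A's commitment gain: 12 − 12 = 0.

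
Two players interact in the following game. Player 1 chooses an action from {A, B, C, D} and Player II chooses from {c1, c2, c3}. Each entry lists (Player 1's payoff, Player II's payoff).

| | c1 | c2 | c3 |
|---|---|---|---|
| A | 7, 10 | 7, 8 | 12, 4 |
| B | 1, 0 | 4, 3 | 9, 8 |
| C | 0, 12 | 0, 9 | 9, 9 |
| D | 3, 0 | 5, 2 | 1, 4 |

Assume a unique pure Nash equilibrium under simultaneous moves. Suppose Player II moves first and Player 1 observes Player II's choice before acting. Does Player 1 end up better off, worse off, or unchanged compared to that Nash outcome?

unchanged

Backward induction with Player II moving first.
- c1 → Player 1 plays A (best of 7, 1, 0, 3); Player II gets 10.
- c2 → Player 1 plays A (best of 7, 4, 0, 5); Player II gets 8.
- c3 → Player 1 plays A (best of 12, 9, 9, 1); Player II gets 4.
Player II's induced payoffs are 10, 8, 4, so Player II commits to c1. Subgame-perfect outcome: (A, c1) with payoffs (7, 10).
Under simultaneous play:
Player 1's best replies: c1→A; c2→A; c3→A.
Player II's best replies: A→c1; B→c3; C→c1; D→c3.
Only (A, c1) has each player best-responding; Nash payoffs (7, 10).
Player 1 earns 7 sequentially versus 7 at the Nash outcome: unchanged.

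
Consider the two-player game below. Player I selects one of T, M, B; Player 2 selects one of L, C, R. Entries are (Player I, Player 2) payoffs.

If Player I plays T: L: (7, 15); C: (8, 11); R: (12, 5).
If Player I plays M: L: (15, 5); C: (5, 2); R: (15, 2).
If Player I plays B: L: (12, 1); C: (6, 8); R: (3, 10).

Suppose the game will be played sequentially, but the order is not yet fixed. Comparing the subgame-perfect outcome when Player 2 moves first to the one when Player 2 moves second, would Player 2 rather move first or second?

first

If Player I leads: Player 2's best replies are T→L, M→L, B→R; Player I's induced payoffs 7, 15, 3; outcome (M, L), payoffs (15, 5).
If Player 2 leads: Player I's best replies are L→M, C→T, R→M; Player 2's induced payoffs 5, 11, 2; outcome (T, C), payoffs (8, 11).
Player 2 gets 11 moving first and 5 moving second, so Player 2 prefers to move first.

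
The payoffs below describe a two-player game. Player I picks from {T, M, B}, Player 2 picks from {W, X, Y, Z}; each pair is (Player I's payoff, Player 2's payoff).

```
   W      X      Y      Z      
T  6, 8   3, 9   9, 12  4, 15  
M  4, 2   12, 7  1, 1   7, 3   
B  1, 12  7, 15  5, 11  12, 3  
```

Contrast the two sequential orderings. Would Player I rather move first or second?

first

If Player I leads: Player 2's best replies are T→Z, M→X, B→X; Player I's induced payoffs 4, 12, 7; outcome (M, X), payoffs (12, 7).
If Player 2 leads: Player I's best replies are W→T, X→M, Y→T, Z→B; Player 2's induced payoffs 8, 7, 12, 3; outcome (T, Y), payoffs (9, 12).
Player I gets 12 moving first and 9 moving second, so Player I prefers to move first.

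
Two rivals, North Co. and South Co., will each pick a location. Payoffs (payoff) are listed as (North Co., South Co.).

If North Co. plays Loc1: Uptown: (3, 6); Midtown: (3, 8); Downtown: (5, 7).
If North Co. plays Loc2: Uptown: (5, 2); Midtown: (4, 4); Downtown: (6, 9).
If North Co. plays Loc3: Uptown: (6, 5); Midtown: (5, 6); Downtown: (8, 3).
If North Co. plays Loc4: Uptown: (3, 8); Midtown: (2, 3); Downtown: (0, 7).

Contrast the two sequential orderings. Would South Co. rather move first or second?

If North Co. leads: South Co.'s best replies are Loc1→Midtown, Loc2→Downtown, Loc3→Midtown, Loc4→Uptown; North Co.'s induced payoffs 3, 6, 5, 3; outcome (Loc2, Downtown), payoffs (6, 9).
If South Co. leads: North Co.'s best replies are Uptown→Loc3, Midtown→Loc3, Downtown→Loc3; South Co.'s induced payoffs 5, 6, 3; outcome (Loc3, Midtown), payoffs (5, 6).
South Co. gets 6 moving first and 9 moving second, so South Co. prefers to move second.

second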